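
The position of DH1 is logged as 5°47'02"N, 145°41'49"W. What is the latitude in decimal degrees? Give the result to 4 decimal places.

5.7839°N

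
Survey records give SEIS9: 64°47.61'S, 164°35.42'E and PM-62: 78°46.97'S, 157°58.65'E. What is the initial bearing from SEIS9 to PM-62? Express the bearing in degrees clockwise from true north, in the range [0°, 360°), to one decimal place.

SEIS9: φ = -64.79350°, λ = +164.59033°
PM-62: φ = -78.78283°, λ = +157.97750°
Δλ = -6.6128°
y = sin Δλ · cos φ₂ = -0.022402
x = cos φ₁ sin φ₂ − sin φ₁ cos φ₂ cos Δλ = -0.242912
θ = atan2(y, x) = -174.7310° → 185.2690° (mod 360°)

185.3°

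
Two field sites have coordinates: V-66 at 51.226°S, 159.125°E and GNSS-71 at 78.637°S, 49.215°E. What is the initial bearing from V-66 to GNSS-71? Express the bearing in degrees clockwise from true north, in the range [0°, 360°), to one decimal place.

Δλ = -109.9100°
y = sin Δλ · cos φ₂ = -0.185248
x = cos φ₁ sin φ₂ − sin φ₁ cos φ₂ cos Δλ = -0.666284
θ = atan2(y, x) = -164.4624° → 195.5376° (mod 360°)

195.5°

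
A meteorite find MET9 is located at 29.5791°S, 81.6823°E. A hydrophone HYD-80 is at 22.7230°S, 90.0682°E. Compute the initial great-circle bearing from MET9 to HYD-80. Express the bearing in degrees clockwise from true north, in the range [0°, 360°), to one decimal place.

49.6°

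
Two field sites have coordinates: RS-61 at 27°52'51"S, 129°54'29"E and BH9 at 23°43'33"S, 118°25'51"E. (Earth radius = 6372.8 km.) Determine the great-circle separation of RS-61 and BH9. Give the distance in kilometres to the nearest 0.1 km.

1238.0 km

RS-61: φ = -27.88083°, λ = +129.90806°
BH9: φ = -23.72583°, λ = +118.43083°
Δφ = 4.1550°,  Δλ = -11.4772°
a = sin²(Δφ/2) + cos φ₁ cos φ₂ sin²(Δλ/2) = 0.009405
c = 2·arcsin(√a) = 0.194261 rad = 11.1303°
d = R·c = 6372.8 × 0.194261 = 1238.0 km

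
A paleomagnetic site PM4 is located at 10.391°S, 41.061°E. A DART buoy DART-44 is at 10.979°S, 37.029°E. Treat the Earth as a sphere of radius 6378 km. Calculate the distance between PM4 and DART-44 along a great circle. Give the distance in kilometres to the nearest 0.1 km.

445.9 km

Δφ = -0.5880°,  Δλ = -4.0320°
a = sin²(Δφ/2) + cos φ₁ cos φ₂ sin²(Δλ/2) = 0.001221
c = 2·arcsin(√a) = 0.069908 rad = 4.0054°
d = R·c = 6378 × 0.069908 = 445.9 km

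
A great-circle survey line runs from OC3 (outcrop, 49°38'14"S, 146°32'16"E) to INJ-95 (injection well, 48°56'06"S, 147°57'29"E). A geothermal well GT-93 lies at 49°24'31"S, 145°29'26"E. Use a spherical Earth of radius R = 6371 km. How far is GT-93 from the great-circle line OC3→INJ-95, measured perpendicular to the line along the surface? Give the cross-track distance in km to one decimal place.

OC3: φ = -49.63722°, λ = +146.53778°
INJ-95: φ = -48.93500°, λ = +147.95806°
GT-93: φ = -49.40861°, λ = +145.49056°
δ₁₃ = central angle OC3→GT-93 = 0.012518 rad  (haversine)
θ₁₃ = bearing OC3→GT-93 = 288.189°,  θ₁₂ = bearing OC3→INJ-95 = 53.378°
dₓₜ = R·arcsin(sin δ₁₃ · sin(θ₁₃ − θ₁₂)) = 6371·arcsin(0.01252·sin(234.811°)) = -65.175 km
|dₓₜ| = 65.175 km

65.2 km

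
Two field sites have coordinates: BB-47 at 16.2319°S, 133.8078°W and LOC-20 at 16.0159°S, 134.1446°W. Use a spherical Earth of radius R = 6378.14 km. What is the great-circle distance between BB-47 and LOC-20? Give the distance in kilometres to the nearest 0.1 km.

43.3 km

Δφ = 0.2160°,  Δλ = -0.3368°
a = sin²(Δφ/2) + cos φ₁ cos φ₂ sin²(Δλ/2) = 0.000012
c = 2·arcsin(√a) = 0.006790 rad = 0.3890°
d = R·c = 6378.14 × 0.006790 = 43.3 km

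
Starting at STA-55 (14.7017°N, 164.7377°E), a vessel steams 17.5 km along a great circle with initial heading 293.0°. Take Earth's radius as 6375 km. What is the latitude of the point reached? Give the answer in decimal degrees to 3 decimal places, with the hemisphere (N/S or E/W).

14.763°N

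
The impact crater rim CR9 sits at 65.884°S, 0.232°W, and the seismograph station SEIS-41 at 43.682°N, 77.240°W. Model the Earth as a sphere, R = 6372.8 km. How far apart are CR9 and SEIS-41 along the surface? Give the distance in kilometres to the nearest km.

13829 km

Δφ = 109.5660°,  Δλ = -77.0080°
a = sin²(Δφ/2) + cos φ₁ cos φ₂ sin²(Δλ/2) = 0.781973
c = 2·arcsin(√a) = 2.169953 rad = 124.3291°
d = R·c = 6372.8 × 2.169953 = 13828.7 km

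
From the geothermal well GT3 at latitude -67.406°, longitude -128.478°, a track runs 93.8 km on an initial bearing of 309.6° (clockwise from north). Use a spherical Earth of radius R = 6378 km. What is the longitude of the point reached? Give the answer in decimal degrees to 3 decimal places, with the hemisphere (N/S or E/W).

130.130°W

δ = d/R = 93.8/6378 = 0.014707 rad
φ₂ = arcsin(sin φ₁ cos δ + cos φ₁ sin δ cos θ)
   = arcsin(-0.92325·0.99989 + 0.38420·0.01471·0.63742) = -66.86025°
λ₂ = λ₁ + atan2(sin θ sin δ cos φ₁, cos δ − sin φ₁ sin φ₂) = -130.13034°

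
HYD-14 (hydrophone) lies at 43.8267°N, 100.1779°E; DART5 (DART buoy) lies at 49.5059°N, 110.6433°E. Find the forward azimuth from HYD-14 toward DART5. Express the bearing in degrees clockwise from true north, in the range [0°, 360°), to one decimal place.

47.9°

Δλ = 10.4654°
y = sin Δλ · cos φ₂ = 0.117953
x = cos φ₁ sin φ₂ − sin φ₁ cos φ₂ cos Δλ = 0.106439
θ = atan2(y, x) = 47.9373° → 47.9373° (mod 360°)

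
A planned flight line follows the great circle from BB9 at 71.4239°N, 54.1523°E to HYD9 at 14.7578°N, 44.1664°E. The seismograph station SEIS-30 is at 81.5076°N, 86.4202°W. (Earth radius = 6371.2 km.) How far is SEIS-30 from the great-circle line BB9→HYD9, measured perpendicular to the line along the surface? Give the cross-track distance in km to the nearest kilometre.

δ₁₃ = central angle BB9→SEIS-30 = 0.448337 rad  (haversine)
θ₁₃ = bearing BB9→SEIS-30 = 347.504°,  θ₁₂ = bearing BB9→HYD9 = 191.535°
dₓₜ = R·arcsin(sin δ₁₃ · sin(θ₁₃ − θ₁₂)) = 6371.2·arcsin(0.43347·sin(155.968°)) = 1130.602 km
|dₓₜ| = 1130.602 km

1131 km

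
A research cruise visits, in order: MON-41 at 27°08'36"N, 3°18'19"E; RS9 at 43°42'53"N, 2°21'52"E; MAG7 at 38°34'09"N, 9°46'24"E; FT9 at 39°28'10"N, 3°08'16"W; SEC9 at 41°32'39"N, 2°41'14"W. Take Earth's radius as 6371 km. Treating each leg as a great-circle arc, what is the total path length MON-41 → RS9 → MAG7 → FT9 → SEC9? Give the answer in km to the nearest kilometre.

4041 km

MON-41: φ = +27.14333°, λ = +3.30528°
RS9: φ = +43.71472°, λ = +2.36444°
MAG7: φ = +38.56917°, λ = +9.77333°
FT9: φ = +39.46944°, λ = -3.13778°
SEC9: φ = +41.54417°, λ = -2.68722°
MON-41→RS9: c = 0.289529 rad, d = 1844.59 km
RS9→MAG7: c = 0.132369 rad, d = 843.32 km
MAG7→FT9: c = 0.175627 rad, d = 1118.92 km
FT9→SEC9: c = 0.036701 rad, d = 233.82 km
Total = 1844.59 + 843.32 + 1118.92 + 233.82 = 4040.65 km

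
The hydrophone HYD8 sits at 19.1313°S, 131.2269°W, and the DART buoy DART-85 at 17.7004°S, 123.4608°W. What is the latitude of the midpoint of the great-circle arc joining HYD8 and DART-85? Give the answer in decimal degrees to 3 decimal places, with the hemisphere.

Bx = cos φ₂ cos Δλ = 0.943922,  By = cos φ₂ sin Δλ = 0.128732
φₘ = atan2(sin φ₁ + sin φ₂, √((cos φ₁ + Bx)² + By²)) = -18.45536°
λₘ = λ₁ + atan2(By, cos φ₁ + Bx) = -127.32768°

18.455°S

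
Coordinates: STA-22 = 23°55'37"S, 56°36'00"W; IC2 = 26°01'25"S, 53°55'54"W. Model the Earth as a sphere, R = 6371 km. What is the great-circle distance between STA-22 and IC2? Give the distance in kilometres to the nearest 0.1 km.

STA-22: φ = -23.92694°, λ = -56.60000°
IC2: φ = -26.02361°, λ = -53.93167°
Δφ = -2.0967°,  Δλ = 2.6683°
a = sin²(Δφ/2) + cos φ₁ cos φ₂ sin²(Δλ/2) = 0.000780
c = 2·arcsin(√a) = 0.055865 rad = 3.2008°
d = R·c = 6371 × 0.055865 = 355.9 km

355.9 km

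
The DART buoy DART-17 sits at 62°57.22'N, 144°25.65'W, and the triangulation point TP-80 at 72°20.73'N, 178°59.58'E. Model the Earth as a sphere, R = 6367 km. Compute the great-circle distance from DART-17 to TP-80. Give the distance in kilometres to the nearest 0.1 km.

1819.8 km

DART-17: φ = +62.95367°, λ = -144.42750°
TP-80: φ = +72.34550°, λ = +178.99300°
Δφ = 9.3918°,  Δλ = -36.5795°
a = sin²(Δφ/2) + cos φ₁ cos φ₂ sin²(Δλ/2) = 0.020284
c = 2·arcsin(√a) = 0.285813 rad = 16.3759°
d = R·c = 6367 × 0.285813 = 1819.8 km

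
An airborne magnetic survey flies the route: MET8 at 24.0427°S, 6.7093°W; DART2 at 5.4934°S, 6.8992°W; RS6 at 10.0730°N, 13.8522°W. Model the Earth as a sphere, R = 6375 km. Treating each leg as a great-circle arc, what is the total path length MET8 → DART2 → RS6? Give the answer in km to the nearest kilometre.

3960 km

MET8→DART2: c = 0.323762 rad, d = 2063.98 km
DART2→RS6: c = 0.297363 rad, d = 1895.69 km
Total = 2063.98 + 1895.69 = 3959.67 km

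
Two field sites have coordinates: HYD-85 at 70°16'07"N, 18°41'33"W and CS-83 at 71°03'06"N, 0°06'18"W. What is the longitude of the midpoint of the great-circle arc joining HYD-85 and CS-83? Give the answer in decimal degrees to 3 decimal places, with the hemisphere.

HYD-85: φ = +70.26861°, λ = -18.69250°
CS-83: φ = +71.05167°, λ = -0.10500°
Bx = cos φ₂ cos Δλ = 0.307778,  By = cos φ₂ sin Δλ = 0.103504
φₘ = atan2(sin φ₁ + sin φ₂, √((cos φ₁ + Bx)² + By²)) = 70.89541°
λₘ = λ₁ + atan2(By, cos φ₁ + Bx) = -9.58130°

9.581°W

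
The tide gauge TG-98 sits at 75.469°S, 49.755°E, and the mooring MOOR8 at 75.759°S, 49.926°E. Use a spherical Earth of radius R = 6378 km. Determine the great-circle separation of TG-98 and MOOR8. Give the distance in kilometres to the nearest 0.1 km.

32.6 km

Δφ = -0.2900°,  Δλ = 0.1710°
a = sin²(Δφ/2) + cos φ₁ cos φ₂ sin²(Δλ/2) = 0.000007
c = 2·arcsin(√a) = 0.005115 rad = 0.2931°
d = R·c = 6378 × 0.005115 = 32.6 km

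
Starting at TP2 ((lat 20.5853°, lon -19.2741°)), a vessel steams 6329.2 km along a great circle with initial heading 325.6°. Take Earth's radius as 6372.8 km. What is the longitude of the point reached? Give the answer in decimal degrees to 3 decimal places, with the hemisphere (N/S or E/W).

79.741°W

δ = d/R = 6329.2/6372.8 = 0.993158 rad
φ₂ = arcsin(sin φ₁ cos δ + cos φ₁ sin δ cos θ)
   = arcsin(0.35160·0.54605 + 0.93615·0.83775·0.82511) = 57.04495°
λ₂ = λ₁ + atan2(sin θ sin δ cos φ₁, cos δ − sin φ₁ sin φ₂) = -79.74137°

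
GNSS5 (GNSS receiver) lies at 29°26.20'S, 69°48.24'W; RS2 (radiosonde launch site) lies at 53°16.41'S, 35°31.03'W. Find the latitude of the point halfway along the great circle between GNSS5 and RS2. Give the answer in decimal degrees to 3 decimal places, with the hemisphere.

GNSS5: φ = -29.43667°, λ = -69.80400°
RS2: φ = -53.27350°, λ = -35.51717°
Bx = cos φ₂ cos Δλ = 0.494081,  By = cos φ₂ sin Δλ = 0.336873
φₘ = atan2(sin φ₁ + sin φ₂, √((cos φ₁ + Bx)² + By²)) = -42.60301°
λₘ = λ₁ + atan2(By, cos φ₁ + Bx) = -55.94062°

42.603°S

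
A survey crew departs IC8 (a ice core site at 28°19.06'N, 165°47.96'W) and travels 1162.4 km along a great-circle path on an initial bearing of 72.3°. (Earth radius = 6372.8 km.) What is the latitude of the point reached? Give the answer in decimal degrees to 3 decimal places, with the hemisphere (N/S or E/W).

31.000°N

IC8: φ = +28.31767°, λ = -165.79933°
δ = d/R = 1162.4/6372.8 = 0.182400 rad
φ₂ = arcsin(sin φ₁ cos δ + cos φ₁ sin δ cos θ)
   = arcsin(0.47436·0.98341 + 0.88033·0.18139·0.30403) = 31.00011°
λ₂ = λ₁ + atan2(sin θ sin δ cos φ₁, cos δ − sin φ₁ sin φ₂) = -154.16886°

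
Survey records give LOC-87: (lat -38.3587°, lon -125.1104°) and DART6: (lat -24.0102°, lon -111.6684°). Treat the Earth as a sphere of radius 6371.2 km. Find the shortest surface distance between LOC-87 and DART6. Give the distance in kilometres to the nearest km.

Δφ = 14.3485°,  Δλ = 13.4420°
a = sin²(Δφ/2) + cos φ₁ cos φ₂ sin²(Δλ/2) = 0.025408
c = 2·arcsin(√a) = 0.320163 rad = 18.3440°
d = R·c = 6371.2 × 0.320163 = 2039.8 km

2040 km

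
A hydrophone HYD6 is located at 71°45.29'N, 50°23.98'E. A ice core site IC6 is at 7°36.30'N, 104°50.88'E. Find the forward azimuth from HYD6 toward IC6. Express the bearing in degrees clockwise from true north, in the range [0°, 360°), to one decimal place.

HYD6: φ = +71.75483°, λ = +50.39967°
IC6: φ = +7.60500°, λ = +104.84800°
Δλ = 54.4483°
y = sin Δλ · cos φ₂ = 0.806435
x = cos φ₁ sin φ₂ − sin φ₁ cos φ₂ cos Δλ = -0.505914
θ = atan2(y, x) = 122.1019° → 122.1019° (mod 360°)

122.1°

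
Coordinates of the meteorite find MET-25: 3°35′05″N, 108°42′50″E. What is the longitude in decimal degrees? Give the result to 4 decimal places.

108.7139°E

108° + 42′/60 + 50″/3600 = 108 + 0.70000 + 0.01389 = 108.7139°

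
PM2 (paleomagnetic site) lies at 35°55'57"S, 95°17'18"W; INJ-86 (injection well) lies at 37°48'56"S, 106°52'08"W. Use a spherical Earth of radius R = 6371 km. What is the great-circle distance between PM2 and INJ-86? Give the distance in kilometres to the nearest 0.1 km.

1050.4 km

PM2: φ = -35.93250°, λ = -95.28833°
INJ-86: φ = -37.81556°, λ = -106.86889°
Δφ = -1.8831°,  Δλ = -11.5806°
a = sin²(Δφ/2) + cos φ₁ cos φ₂ sin²(Δλ/2) = 0.006781
c = 2·arcsin(√a) = 0.164876 rad = 9.4467°
d = R·c = 6371 × 0.164876 = 1050.4 km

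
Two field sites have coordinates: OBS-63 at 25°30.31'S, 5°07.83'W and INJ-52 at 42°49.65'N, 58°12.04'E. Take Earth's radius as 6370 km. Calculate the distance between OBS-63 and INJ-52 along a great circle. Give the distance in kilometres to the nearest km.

OBS-63: φ = -25.50517°, λ = -5.13050°
INJ-52: φ = +42.82750°, λ = +58.20067°
Δφ = 68.3327°,  Δλ = 63.3312°
a = sin²(Δφ/2) + cos φ₁ cos φ₂ sin²(Δλ/2) = 0.497809
c = 2·arcsin(√a) = 1.566414 rad = 89.7489°
d = R·c = 6370 × 1.566414 = 9978.1 km

9978 km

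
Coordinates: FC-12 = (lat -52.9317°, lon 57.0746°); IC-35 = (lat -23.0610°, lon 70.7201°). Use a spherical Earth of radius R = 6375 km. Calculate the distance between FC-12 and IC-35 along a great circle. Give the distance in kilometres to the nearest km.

3519 km

Δφ = 29.8707°,  Δλ = 13.6455°
a = sin²(Δφ/2) + cos φ₁ cos φ₂ sin²(Δλ/2) = 0.074251
c = 2·arcsin(√a) = 0.551962 rad = 31.6251°
d = R·c = 6375 × 0.551962 = 3518.8 km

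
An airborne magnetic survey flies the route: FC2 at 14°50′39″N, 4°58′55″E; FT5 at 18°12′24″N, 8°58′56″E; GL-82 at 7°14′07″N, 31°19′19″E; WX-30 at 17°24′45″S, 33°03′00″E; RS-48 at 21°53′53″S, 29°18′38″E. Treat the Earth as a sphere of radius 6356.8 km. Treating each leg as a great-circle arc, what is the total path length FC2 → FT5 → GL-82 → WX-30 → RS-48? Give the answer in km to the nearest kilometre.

6642 km

FC2: φ = +14.84417°, λ = +4.98194°
FT5: φ = +18.20667°, λ = +8.98222°
GL-82: φ = +7.23528°, λ = +31.32194°
WX-30: φ = -17.41250°, λ = +33.05000°
RS-48: φ = -21.89806°, λ = +29.31056°
FC2→FT5: c = 0.089009 rad, d = 565.81 km
FT5→GL-82: c = 0.425109 rad, d = 2702.33 km
GL-82→WX-30: c = 0.431216 rad, d = 2741.15 km
WX-30→RS-48: c = 0.099518 rad, d = 632.62 km
Total = 565.81 + 2702.33 + 2741.15 + 632.62 = 6641.91 km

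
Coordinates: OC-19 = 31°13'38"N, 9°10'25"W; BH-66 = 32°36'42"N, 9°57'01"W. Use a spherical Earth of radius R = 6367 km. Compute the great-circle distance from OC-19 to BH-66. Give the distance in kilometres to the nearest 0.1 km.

OC-19: φ = +31.22722°, λ = -9.17361°
BH-66: φ = +32.61167°, λ = -9.95028°
Δφ = 1.3844°,  Δλ = -0.7767°
a = sin²(Δφ/2) + cos φ₁ cos φ₂ sin²(Δλ/2) = 0.000179
c = 2·arcsin(√a) = 0.026762 rad = 1.5334°
d = R·c = 6367 × 0.026762 = 170.4 km

170.4 km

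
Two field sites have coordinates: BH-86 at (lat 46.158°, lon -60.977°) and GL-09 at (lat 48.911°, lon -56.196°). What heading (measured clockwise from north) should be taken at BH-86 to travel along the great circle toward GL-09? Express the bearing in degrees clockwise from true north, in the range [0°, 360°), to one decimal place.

47.8°

Δλ = 4.7810°
y = sin Δλ · cos φ₂ = 0.054778
x = cos φ₁ sin φ₂ − sin φ₁ cos φ₂ cos Δλ = 0.049680
θ = atan2(y, x) = 47.7944° → 47.7944° (mod 360°)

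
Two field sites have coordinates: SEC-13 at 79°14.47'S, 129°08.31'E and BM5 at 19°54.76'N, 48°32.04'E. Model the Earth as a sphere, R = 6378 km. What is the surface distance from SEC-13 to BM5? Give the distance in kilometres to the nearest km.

12002 km

SEC-13: φ = -79.24117°, λ = +129.13850°
BM5: φ = +19.91267°, λ = +48.53400°
Δφ = 99.1538°,  Δλ = -80.6045°
a = sin²(Δφ/2) + cos φ₁ cos φ₂ sin²(Δλ/2) = 0.652974
c = 2·arcsin(√a) = 1.881730 rad = 107.8152°
d = R·c = 6378 × 1.881730 = 12001.7 km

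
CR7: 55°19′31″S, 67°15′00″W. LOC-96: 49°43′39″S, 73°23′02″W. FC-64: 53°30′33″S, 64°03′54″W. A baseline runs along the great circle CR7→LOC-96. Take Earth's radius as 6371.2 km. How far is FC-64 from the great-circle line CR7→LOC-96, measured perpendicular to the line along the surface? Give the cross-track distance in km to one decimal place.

286.4 km

CR7: φ = -55.32528°, λ = -67.25000°
LOC-96: φ = -49.72750°, λ = -73.38389°
FC-64: φ = -53.50917°, λ = -64.06500°
δ₁₃ = central angle CR7→FC-64 = 0.045279 rad  (haversine)
θ₁₃ = bearing CR7→FC-64 = 46.884°,  θ₁₂ = bearing CR7→LOC-96 = 323.836°
dₓₜ = R·arcsin(sin δ₁₃ · sin(θ₁₃ − θ₁₂)) = 6371.2·arcsin(0.04526·sin(-276.952°)) = 286.359 km
|dₓₜ| = 286.359 km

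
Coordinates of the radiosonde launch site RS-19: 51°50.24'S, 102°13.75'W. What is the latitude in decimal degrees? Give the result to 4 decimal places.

51.8373°S

51° + 50.24′/60 = 51 + 0.83733 = 51.8373°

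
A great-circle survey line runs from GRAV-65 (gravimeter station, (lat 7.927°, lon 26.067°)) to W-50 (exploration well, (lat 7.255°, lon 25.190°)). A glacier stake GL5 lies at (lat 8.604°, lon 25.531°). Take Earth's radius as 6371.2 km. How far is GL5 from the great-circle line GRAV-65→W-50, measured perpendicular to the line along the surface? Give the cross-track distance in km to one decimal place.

95.6 km

δ₁₃ = central angle GRAV-65→GL5 = 0.015011 rad  (haversine)
θ₁₃ = bearing GRAV-65→GL5 = 321.959°,  θ₁₂ = bearing GRAV-65→W-50 = 232.354°
dₓₜ = R·arcsin(sin δ₁₃ · sin(θ₁₃ − θ₁₂)) = 6371.2·arcsin(0.01501·sin(89.606°)) = 95.634 km
|dₓₜ| = 95.634 km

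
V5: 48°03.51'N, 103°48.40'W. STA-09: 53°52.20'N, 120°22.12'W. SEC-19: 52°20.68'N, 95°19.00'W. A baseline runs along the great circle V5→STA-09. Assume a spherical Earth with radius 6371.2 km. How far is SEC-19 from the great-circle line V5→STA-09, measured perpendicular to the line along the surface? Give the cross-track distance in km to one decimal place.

V5: φ = +48.05850°, λ = -103.80667°
STA-09: φ = +53.87000°, λ = -120.36867°
SEC-19: φ = +52.34467°, λ = -95.31667°
δ₁₃ = central angle V5→SEC-19 = 0.120665 rad  (haversine)
θ₁₃ = bearing V5→SEC-19 = 48.528°,  θ₁₂ = bearing V5→STA-09 = 305.402°
dₓₜ = R·arcsin(sin δ₁₃ · sin(θ₁₃ − θ₁₂)) = 6371.2·arcsin(0.12037·sin(-256.874°)) = 748.604 km
|dₓₜ| = 748.604 km

748.6 km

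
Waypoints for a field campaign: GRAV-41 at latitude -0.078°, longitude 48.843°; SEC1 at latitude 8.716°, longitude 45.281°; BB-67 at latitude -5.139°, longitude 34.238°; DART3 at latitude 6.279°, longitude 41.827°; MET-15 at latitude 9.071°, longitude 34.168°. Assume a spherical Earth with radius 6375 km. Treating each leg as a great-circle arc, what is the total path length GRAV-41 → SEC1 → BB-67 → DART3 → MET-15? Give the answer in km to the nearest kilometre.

GRAV-41→SEC1: c = 0.165508 rad, d = 1055.11 km
SEC1→BB-67: c = 0.308876 rad, d = 1969.08 km
BB-67→DART3: c = 0.239159 rad, d = 1524.64 km
DART3→MET-15: c = 0.141141 rad, d = 899.77 km
Total = 1055.11 + 1969.08 + 1524.64 + 899.77 = 5448.60 km

5449 km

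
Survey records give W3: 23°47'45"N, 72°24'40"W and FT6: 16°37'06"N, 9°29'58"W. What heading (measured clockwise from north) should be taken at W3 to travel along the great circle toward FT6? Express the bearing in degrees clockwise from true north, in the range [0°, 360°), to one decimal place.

84.3°

W3: φ = +23.79583°, λ = -72.41111°
FT6: φ = +16.61833°, λ = -9.49944°
Δλ = 62.9117°
y = sin Δλ · cos φ₂ = 0.853118
x = cos φ₁ sin φ₂ − sin φ₁ cos φ₂ cos Δλ = 0.085627
θ = atan2(y, x) = 84.2685° → 84.2685° (mod 360°)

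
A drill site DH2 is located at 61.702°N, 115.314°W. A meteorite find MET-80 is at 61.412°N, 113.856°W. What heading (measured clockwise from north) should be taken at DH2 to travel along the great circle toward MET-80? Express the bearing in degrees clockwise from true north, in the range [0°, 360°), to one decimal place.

Δλ = 1.4580°
y = sin Δλ · cos φ₂ = 0.012175
x = cos φ₁ sin φ₂ − sin φ₁ cos φ₂ cos Δλ = -0.004925
θ = atan2(y, x) = 112.0239° → 112.0239° (mod 360°)

112.0°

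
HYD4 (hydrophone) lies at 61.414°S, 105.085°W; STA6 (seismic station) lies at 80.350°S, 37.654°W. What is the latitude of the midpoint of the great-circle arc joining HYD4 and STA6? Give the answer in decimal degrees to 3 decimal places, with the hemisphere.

73.152°S

Bx = cos φ₂ cos Δλ = 0.064335,  By = cos φ₂ sin Δλ = 0.154792
φₘ = atan2(sin φ₁ + sin φ₂, √((cos φ₁ + Bx)² + By²)) = -73.15234°
λₘ = λ₁ + atan2(By, cos φ₁ + Bx) = -89.16865°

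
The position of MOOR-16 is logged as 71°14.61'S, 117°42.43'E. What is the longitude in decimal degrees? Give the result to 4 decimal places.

117.7072°E

117° + 42.43′/60 = 117 + 0.70717 = 117.7072°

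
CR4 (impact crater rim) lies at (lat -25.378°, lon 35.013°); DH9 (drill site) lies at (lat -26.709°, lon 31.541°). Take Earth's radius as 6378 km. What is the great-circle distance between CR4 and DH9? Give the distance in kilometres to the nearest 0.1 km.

377.5 km

Δφ = -1.3310°,  Δλ = -3.4720°
a = sin²(Δφ/2) + cos φ₁ cos φ₂ sin²(Δλ/2) = 0.000876
c = 2·arcsin(√a) = 0.059190 rad = 3.3913°
d = R·c = 6378 × 0.059190 = 377.5 km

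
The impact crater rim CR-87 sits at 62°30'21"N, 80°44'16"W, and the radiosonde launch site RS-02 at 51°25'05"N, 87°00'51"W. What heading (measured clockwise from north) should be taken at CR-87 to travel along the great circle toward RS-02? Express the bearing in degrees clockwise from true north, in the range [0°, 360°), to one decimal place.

199.8°

CR-87: φ = +62.50583°, λ = -80.73778°
RS-02: φ = +51.41806°, λ = -87.01417°
Δλ = -6.2764°
y = sin Δλ · cos φ₂ = -0.068179
x = cos φ₁ sin φ₂ − sin φ₁ cos φ₂ cos Δλ = -0.188997
θ = atan2(y, x) = -160.1636° → 199.8364° (mod 360°)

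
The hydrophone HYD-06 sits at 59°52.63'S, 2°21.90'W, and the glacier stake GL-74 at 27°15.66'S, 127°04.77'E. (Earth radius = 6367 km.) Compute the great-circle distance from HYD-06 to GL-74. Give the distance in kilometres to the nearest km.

9282 km

HYD-06: φ = -59.87717°, λ = -2.36500°
GL-74: φ = -27.26100°, λ = +127.07950°
Δφ = 32.6162°,  Δλ = 129.4445°
a = sin²(Δφ/2) + cos φ₁ cos φ₂ sin²(Δλ/2) = 0.443622
c = 2·arcsin(√a) = 1.457799 rad = 83.5258°
d = R·c = 6367 × 1.457799 = 9281.8 km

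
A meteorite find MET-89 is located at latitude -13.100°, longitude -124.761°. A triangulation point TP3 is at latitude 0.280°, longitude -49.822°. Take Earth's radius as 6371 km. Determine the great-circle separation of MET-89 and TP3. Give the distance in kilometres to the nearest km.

Δφ = 13.3800°,  Δλ = 74.9390°
a = sin²(Δφ/2) + cos φ₁ cos φ₂ sin²(Δλ/2) = 0.374013
c = 2·arcsin(√a) = 1.316076 rad = 75.4056°
d = R·c = 6371 × 1.316076 = 8384.7 km

8385 km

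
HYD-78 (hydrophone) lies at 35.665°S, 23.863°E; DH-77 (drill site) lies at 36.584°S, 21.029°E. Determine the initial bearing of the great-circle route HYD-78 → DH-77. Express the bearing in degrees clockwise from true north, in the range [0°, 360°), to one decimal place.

247.3°

Δλ = -2.8340°
y = sin Δλ · cos φ₂ = -0.039702
x = cos φ₁ sin φ₂ − sin φ₁ cos φ₂ cos Δλ = -0.016611
θ = atan2(y, x) = -112.7049° → 247.2951° (mod 360°)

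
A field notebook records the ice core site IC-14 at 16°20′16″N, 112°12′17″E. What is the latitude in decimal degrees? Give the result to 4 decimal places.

16.3378°N

16° + 20′/60 + 16″/3600 = 16 + 0.33333 + 0.00444 = 16.3378°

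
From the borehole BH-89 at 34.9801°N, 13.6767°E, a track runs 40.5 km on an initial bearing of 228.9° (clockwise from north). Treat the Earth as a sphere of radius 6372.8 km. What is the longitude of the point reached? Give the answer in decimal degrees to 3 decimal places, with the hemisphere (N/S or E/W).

δ = d/R = 40.5/6372.8 = 0.006355 rad
φ₂ = arcsin(sin φ₁ cos δ + cos φ₁ sin δ cos θ)
   = arcsin(0.57329·0.99998 + 0.81935·0.00636·-0.65738) = 34.74028°
λ₂ = λ₁ + atan2(sin θ sin δ cos φ₁, cos δ − sin φ₁ sin φ₂) = 13.34279°

13.343°E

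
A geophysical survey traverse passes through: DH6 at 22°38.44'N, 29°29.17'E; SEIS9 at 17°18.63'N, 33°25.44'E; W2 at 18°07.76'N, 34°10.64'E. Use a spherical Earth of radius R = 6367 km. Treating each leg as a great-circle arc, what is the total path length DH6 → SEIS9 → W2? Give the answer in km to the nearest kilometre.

842 km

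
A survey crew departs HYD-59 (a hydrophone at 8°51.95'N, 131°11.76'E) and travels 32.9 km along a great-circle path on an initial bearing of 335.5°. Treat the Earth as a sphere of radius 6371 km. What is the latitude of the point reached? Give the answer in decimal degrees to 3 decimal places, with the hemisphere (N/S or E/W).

9.135°N

HYD-59: φ = +8.86583°, λ = +131.19600°
δ = d/R = 32.9/6371 = 0.005164 rad
φ₂ = arcsin(sin φ₁ cos δ + cos φ₁ sin δ cos θ)
   = arcsin(0.15412·0.99999 + 0.98805·0.00516·0.90996) = 9.13505°
λ₂ = λ₁ + atan2(sin θ sin δ cos φ₁, cos δ − sin φ₁ sin φ₂) = 131.07173°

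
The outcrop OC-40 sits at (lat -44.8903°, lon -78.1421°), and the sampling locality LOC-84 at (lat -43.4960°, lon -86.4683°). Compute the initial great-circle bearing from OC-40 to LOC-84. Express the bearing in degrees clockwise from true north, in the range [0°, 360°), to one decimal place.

280.2°

Δλ = -8.3262°
y = sin Δλ · cos φ₂ = -0.105047
x = cos φ₁ sin φ₂ − sin φ₁ cos φ₂ cos Δλ = 0.018936
θ = atan2(y, x) = -79.7813° → 280.2187° (mod 360°)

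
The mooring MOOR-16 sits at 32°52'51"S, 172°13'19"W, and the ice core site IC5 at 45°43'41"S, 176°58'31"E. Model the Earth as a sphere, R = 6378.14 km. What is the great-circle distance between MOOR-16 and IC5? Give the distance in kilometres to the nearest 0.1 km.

1702.7 km

MOOR-16: φ = -32.88083°, λ = -172.22194°
IC5: φ = -45.72806°, λ = +176.97528°
Δφ = -12.8472°,  Δλ = -10.8028°
a = sin²(Δφ/2) + cos φ₁ cos φ₂ sin²(Δλ/2) = 0.017711
c = 2·arcsin(√a) = 0.266960 rad = 15.2957°
d = R·c = 6378.14 × 0.266960 = 1702.7 km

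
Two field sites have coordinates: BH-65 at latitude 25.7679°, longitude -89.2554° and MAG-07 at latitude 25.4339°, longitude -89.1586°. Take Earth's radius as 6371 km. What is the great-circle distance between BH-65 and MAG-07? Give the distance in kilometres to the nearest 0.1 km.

38.4 km

Δφ = -0.3340°,  Δλ = 0.0968°
a = sin²(Δφ/2) + cos φ₁ cos φ₂ sin²(Δλ/2) = 0.000009
c = 2·arcsin(√a) = 0.006025 rad = 0.3452°
d = R·c = 6371 × 0.006025 = 38.4 km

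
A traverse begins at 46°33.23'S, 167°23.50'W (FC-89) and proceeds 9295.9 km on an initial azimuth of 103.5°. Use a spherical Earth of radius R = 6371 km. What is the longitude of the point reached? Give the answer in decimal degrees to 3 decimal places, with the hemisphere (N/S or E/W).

71.966°W

FC-89: φ = -46.55383°, λ = -167.39167°
δ = d/R = 9295.9/6371 = 1.459096 rad
φ₂ = arcsin(sin φ₁ cos δ + cos φ₁ sin δ cos θ)
   = arcsin(-0.72602·0.11147 + 0.68767·0.99377·-0.23345) = -13.91380°
λ₂ = λ₁ + atan2(sin θ sin δ cos φ₁, cos δ − sin φ₁ sin φ₂) = -71.96622°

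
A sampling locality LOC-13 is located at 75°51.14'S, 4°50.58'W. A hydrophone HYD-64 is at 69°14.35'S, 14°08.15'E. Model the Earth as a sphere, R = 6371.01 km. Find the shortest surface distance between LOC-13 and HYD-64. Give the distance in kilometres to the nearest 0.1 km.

961.4 km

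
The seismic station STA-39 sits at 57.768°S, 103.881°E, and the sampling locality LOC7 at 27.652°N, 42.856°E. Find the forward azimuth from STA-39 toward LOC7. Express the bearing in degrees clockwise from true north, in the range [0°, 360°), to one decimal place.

Δλ = -61.0250°
y = sin Δλ · cos φ₂ = -0.774910
x = cos φ₁ sin φ₂ − sin φ₁ cos φ₂ cos Δλ = 0.610499
θ = atan2(y, x) = -51.7678° → 308.2322° (mod 360°)

308.2°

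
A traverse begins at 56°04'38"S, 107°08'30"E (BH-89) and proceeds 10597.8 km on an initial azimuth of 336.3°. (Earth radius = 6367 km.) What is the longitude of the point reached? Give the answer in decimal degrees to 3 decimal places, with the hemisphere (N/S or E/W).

77.535°E

BH-89: φ = -56.07722°, λ = +107.14167°
δ = d/R = 10597.8/6367 = 1.664489 rad
φ₂ = arcsin(sin φ₁ cos δ + cos φ₁ sin δ cos θ)
   = arcsin(-0.82979·-0.09356 + 0.55808·0.99561·0.91566) = 35.90186°
λ₂ = λ₁ + atan2(sin θ sin δ cos φ₁, cos δ − sin φ₁ sin φ₂) = 77.53510°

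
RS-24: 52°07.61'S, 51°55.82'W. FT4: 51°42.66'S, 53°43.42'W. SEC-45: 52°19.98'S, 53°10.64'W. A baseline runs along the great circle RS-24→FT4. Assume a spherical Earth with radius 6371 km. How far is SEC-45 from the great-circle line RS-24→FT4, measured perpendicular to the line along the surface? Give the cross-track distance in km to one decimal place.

RS-24: φ = -52.12683°, λ = -51.93033°
FT4: φ = -51.71100°, λ = -53.72367°
SEC-45: φ = -52.33300°, λ = -53.17733°
δ₁₃ = central angle RS-24→SEC-45 = 0.013807 rad  (haversine)
θ₁₃ = bearing RS-24→SEC-45 = 254.402°,  θ₁₂ = bearing RS-24→FT4 = 289.896°
dₓₜ = R·arcsin(sin δ₁₃ · sin(θ₁₃ − θ₁₂)) = 6371·arcsin(0.01381·sin(-35.494°)) = -51.075 km
|dₓₜ| = 51.075 km

51.1 km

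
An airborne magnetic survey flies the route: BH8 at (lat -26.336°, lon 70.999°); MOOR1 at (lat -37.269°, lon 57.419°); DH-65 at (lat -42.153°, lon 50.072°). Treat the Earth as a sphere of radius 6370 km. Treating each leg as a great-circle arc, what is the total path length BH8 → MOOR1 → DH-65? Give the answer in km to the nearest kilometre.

2594 km

BH8→MOOR1: c = 0.276889 rad, d = 1763.78 km
MOOR1→DH-65: c = 0.130281 rad, d = 829.89 km
Total = 1763.78 + 829.89 = 2593.67 km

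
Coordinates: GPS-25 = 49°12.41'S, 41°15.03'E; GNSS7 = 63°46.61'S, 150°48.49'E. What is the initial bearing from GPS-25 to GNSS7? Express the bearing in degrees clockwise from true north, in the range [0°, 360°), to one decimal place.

GPS-25: φ = -49.20683°, λ = +41.25050°
GNSS7: φ = -63.77683°, λ = +150.80817°
Δλ = 109.5577°
y = sin Δλ · cos φ₂ = 0.416375
x = cos φ₁ sin φ₂ − sin φ₁ cos φ₂ cos Δλ = -0.698074
θ = atan2(y, x) = 149.1855° → 149.1855° (mod 360°)

149.2°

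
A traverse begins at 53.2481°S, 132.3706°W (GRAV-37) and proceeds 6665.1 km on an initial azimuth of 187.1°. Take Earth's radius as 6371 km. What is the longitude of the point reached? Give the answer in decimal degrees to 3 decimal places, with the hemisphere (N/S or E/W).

δ = d/R = 6665.1/6371 = 1.046162 rad
φ₂ = arcsin(sin φ₁ cos δ + cos φ₁ sin δ cos θ)
   = arcsin(-0.80123·0.50090 + 0.59835·0.86551·-0.99233) = -66.24002°
λ₂ = λ₁ + atan2(sin θ sin δ cos φ₁, cos δ − sin φ₁ sin φ₂) = 63.02701°

63.027°E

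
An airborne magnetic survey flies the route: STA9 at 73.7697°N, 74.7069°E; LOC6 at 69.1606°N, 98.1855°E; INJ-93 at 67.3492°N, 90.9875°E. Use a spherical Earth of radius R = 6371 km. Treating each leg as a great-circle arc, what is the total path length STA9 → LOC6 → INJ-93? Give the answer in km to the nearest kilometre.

1324 km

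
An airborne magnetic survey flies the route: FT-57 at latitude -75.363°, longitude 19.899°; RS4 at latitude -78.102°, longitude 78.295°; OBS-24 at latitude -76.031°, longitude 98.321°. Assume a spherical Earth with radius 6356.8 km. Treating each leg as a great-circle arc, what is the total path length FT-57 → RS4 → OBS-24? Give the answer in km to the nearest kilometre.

FT-57→RS4: c = 0.228261 rad, d = 1451.01 km
RS4→OBS-24: c = 0.085611 rad, d = 544.21 km
Total = 1451.01 + 544.21 = 1995.22 km

1995 km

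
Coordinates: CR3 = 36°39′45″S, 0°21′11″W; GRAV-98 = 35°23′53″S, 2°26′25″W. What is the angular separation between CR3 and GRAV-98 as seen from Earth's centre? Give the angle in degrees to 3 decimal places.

2.109°

CR3: φ = -36.66250°, λ = -0.35306°
GRAV-98: φ = -35.39806°, λ = -2.44028°
Δφ = 1.2644°,  Δλ = -2.0872°
a = sin²(Δφ/2) + cos φ₁ cos φ₂ sin²(Δλ/2) = 0.000339
c = 2·arcsin(√a) = 0.036808 rad = 2.1089°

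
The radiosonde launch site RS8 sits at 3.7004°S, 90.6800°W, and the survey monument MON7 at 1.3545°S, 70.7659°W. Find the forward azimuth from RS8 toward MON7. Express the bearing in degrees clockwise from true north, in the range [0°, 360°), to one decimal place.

Δλ = 19.9141°
y = sin Δλ · cos φ₂ = 0.340516
x = cos φ₁ sin φ₂ − sin φ₁ cos φ₂ cos Δλ = 0.037074
θ = atan2(y, x) = 83.7863° → 83.7863° (mod 360°)

83.8°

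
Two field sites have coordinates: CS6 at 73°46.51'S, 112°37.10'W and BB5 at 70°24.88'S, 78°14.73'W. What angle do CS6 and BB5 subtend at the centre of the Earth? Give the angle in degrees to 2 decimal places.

10.91°

CS6: φ = -73.77517°, λ = -112.61833°
BB5: φ = -70.41467°, λ = -78.24550°
Δφ = 3.3605°,  Δλ = 34.3728°
a = sin²(Δφ/2) + cos φ₁ cos φ₂ sin²(Δλ/2) = 0.009037
c = 2·arcsin(√a) = 0.190416 rad = 10.9100°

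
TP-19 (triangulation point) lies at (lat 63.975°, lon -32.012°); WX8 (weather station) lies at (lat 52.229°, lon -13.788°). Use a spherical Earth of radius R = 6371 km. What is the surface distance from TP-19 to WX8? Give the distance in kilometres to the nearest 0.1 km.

1676.4 km

Δφ = -11.7460°,  Δλ = 18.2240°
a = sin²(Δφ/2) + cos φ₁ cos φ₂ sin²(Δλ/2) = 0.017210
c = 2·arcsin(√a) = 0.263133 rad = 15.0764°
d = R·c = 6371 × 0.263133 = 1676.4 km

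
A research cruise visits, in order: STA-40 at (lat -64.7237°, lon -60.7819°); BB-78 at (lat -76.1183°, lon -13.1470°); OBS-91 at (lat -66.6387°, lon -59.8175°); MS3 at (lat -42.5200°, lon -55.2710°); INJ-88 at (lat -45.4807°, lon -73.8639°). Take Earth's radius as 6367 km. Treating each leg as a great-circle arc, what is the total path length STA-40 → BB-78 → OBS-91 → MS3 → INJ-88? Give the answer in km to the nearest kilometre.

8183 km

STA-40→BB-78: c = 0.327409 rad, d = 2084.61 km
BB-78→OBS-91: c = 0.296070 rad, d = 1885.08 km
OBS-91→MS3: c = 0.423196 rad, d = 2694.49 km
MS3→INJ-88: c = 0.238499 rad, d = 1518.53 km
Total = 2084.61 + 1885.08 + 2694.49 + 1518.53 = 8182.70 km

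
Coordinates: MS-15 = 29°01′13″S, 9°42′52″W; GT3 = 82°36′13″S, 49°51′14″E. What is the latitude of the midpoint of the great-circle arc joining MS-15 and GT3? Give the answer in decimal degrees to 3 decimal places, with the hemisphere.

MS-15: φ = -29.02028°, λ = -9.71444°
GT3: φ = -82.60361°, λ = +49.85389°
Bx = cos φ₂ cos Δλ = 0.065205,  By = cos φ₂ sin Δλ = 0.110998
φₘ = atan2(sin φ₁ + sin φ₂, √((cos φ₁ + Bx)² + By²)) = -57.35228°
λₘ = λ₁ + atan2(By, cos φ₁ + Bx) = -2.97751°

57.352°S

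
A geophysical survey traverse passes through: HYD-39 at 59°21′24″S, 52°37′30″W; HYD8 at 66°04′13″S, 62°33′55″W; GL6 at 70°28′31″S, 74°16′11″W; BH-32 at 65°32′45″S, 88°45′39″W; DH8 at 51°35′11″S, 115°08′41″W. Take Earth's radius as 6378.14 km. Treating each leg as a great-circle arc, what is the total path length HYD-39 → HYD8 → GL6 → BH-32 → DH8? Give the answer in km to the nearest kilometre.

4550 km

HYD-39: φ = -59.35667°, λ = -52.62500°
HYD8: φ = -66.07028°, λ = -62.56528°
GL6: φ = -70.47528°, λ = -74.26972°
BH-32: φ = -65.54583°, λ = -88.76083°
DH8: φ = -51.58639°, λ = -115.14472°
HYD-39→HYD8: c = 0.141260 rad, d = 900.98 km
HYD8→GL6: c = 0.107501 rad, d = 685.66 km
GL6→BH-32: c = 0.127367 rad, d = 812.36 km
BH-32→DH8: c = 0.337230 rad, d = 2150.90 km
Total = 900.98 + 685.66 + 812.36 + 2150.90 = 4549.90 km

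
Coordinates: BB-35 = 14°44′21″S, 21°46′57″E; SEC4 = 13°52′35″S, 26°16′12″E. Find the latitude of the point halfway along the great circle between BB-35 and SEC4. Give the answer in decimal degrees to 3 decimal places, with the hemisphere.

14.318°S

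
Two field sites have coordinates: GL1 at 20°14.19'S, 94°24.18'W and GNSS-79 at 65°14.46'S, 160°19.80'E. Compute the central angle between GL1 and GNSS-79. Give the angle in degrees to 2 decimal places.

GL1: φ = -20.23650°, λ = -94.40300°
GNSS-79: φ = -65.24100°, λ = +160.33000°
Δφ = -45.0045°,  Δλ = -105.2670°
a = sin²(Δφ/2) + cos φ₁ cos φ₂ sin²(Δλ/2) = 0.394685
c = 2·arcsin(√a) = 1.358577 rad = 77.8408°

77.84°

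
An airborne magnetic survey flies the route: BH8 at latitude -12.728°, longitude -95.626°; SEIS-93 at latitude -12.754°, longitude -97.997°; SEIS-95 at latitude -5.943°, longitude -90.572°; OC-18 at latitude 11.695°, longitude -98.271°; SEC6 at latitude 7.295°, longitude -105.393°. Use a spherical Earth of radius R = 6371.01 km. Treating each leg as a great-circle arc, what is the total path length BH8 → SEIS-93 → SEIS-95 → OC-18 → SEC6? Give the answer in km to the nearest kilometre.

4429 km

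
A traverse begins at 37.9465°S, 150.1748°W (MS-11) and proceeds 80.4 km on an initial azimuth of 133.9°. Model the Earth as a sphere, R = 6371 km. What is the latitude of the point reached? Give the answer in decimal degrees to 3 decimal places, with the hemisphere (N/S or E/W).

38.446°S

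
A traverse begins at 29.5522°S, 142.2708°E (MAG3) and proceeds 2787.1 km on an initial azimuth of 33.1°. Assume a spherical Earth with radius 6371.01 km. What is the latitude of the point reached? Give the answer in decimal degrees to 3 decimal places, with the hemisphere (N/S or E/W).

7.935°S

δ = d/R = 2787.1/6371.01 = 0.437466 rad
φ₂ = arcsin(sin φ₁ cos δ + cos φ₁ sin δ cos θ)
   = arcsin(-0.49322·0.90583 + 0.86991·0.42365·0.83772) = -7.93462°
λ₂ = λ₁ + atan2(sin θ sin δ cos φ₁, cos δ − sin φ₁ sin φ₂) = 155.77932°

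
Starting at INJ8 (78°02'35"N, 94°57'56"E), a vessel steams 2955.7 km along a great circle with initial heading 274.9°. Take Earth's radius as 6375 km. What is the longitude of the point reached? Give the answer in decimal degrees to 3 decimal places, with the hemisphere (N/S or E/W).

INJ8: φ = +78.04306°, λ = +94.96556°
δ = d/R = 2955.7/6375 = 0.463639 rad
φ₂ = arcsin(sin φ₁ cos δ + cos φ₁ sin δ cos θ)
   = arcsin(0.97830·0.89443 + 0.20718·0.44721·0.08542) = 61.99894°
λ₂ = λ₁ + atan2(sin θ sin δ cos φ₁, cos δ − sin φ₁ sin φ₂) = 23.33232°

23.332°E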